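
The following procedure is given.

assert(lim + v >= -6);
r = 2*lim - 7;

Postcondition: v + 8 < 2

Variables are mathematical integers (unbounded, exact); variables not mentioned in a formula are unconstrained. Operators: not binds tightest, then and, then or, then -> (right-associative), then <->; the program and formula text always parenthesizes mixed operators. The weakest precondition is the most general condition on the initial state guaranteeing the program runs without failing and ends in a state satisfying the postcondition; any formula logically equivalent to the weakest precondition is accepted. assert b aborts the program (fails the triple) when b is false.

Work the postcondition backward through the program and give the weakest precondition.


Working backward. After the program, the postcondition v + 8 < 2 must hold; in canonical form it is v < -6.
Before r := 2*lim - 7: v < -6
Before assert lim + v >= -6: lim + v >= -6 and v < -6
Answer: WP = lim + v >= -6 and v < -6


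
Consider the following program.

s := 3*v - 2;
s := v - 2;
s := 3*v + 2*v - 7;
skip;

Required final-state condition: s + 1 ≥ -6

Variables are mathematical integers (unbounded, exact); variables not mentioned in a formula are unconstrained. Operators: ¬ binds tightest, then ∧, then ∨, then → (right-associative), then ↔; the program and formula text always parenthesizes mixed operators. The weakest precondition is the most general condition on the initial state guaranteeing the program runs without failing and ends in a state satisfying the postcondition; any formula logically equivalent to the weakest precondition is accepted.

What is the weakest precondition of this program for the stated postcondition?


Working backward. After the program, the postcondition s + 1 ≥ -6 must hold; in canonical form it is s ≥ -7.
Before skip: s ≥ -7
Before s := 3*v + 2*v - 7: 5*v ≥ 0
Before s := v - 2: 5*v ≥ 0
Before s := 3*v - 2: 5*v ≥ 0
Answer: WP = 5*v ≥ 0


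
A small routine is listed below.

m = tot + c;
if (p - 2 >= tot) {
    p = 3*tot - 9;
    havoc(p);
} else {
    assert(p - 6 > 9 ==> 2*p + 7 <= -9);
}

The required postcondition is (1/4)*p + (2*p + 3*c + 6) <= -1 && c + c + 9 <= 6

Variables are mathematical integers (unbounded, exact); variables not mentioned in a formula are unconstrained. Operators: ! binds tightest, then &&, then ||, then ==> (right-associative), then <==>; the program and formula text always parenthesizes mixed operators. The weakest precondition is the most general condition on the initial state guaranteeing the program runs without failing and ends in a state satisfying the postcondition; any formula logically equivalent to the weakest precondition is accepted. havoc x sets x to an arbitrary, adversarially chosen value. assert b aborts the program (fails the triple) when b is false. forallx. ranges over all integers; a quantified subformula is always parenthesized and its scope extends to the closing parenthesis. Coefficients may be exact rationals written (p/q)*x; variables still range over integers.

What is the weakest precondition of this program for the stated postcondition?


Working backward. After the program, the postcondition (1/4)*p + (2*p + 3*c + 6) <= -1 && c + c + 9 <= 6 must hold; in canonical form it is 3*c + (9/4)*p <= -7 && 2*c <= -3.
Then branch requires forall p_1. (3*c + (9/4)*p_1 <= -7 && 2*c <= -3); else branch requires (p > 15 ==> 2*p <= -16) && 3*c + (9/4)*p <= -7 && 2*c <= -3.
Before the if: (p >= tot + 2 ==> (forall p_1. (3*c + (9/4)*p_1 <= -7 && 2*c <= -3))) && ((!(p >= tot + 2)) ==> ((p > 15 ==> 2*p <= -16) && 3*c + (9/4)*p <= -7 && 2*c <= -3))
Before m := tot + c: (p >= tot + 2 ==> (forall p_1. (3*c + (9/4)*p_1 <= -7 && 2*c <= -3))) && ((!(p >= tot + 2)) ==> ((p > 15 ==> 2*p <= -16) && 3*c + (9/4)*p <= -7 && 2*c <= -3))
Answer: WP = (p >= tot + 2 ==> (forall p_1. (3*c + (9/4)*p_1 <= -7 && 2*c <= -3))) && ((!(p >= tot + 2)) ==> ((p > 15 ==> 2*p <= -16) && 3*c + (9/4)*p <= -7 && 2*c <= -3))


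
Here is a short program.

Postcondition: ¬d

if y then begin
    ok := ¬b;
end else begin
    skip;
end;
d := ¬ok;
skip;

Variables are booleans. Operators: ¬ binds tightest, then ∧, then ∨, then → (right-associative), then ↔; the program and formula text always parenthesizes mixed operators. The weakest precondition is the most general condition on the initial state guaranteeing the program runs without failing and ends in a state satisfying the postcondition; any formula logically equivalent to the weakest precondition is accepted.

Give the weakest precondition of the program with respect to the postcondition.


Working backward. After the program, ¬d must hold.
Before skip: ¬d
Before d := ¬ok: ok
Then branch requires ¬b; else branch requires ok.
Before the if: (y → (¬b)) ∧ ((¬y) → ok)
Answer: WP = (y → (¬b)) ∧ ((¬y) → ok)


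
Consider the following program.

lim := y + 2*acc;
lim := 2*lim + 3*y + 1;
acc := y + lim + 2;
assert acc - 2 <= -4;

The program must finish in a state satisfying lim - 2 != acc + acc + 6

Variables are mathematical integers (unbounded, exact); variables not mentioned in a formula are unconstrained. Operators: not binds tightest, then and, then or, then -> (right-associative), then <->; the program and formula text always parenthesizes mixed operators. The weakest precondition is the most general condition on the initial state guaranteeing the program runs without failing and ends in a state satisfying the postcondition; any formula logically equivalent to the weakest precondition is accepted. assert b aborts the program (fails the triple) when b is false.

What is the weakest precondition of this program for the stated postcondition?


Working backward. After the program, the postcondition lim - 2 != acc + acc + 6 must hold; in canonical form it is lim != 2*acc + 8.
Before assert acc - 2 <= -4: acc <= -2 and lim != 2*acc + 8
Before acc := y + lim + 2: lim + y <= -4 and lim + 2*y != -12
Before lim := 2*lim + 3*y + 1: 2*lim + 4*y <= -5 and 2*lim + 5*y != -13
Before lim := y + 2*acc: 4*acc + 6*y <= -5 and 4*acc + 7*y != -13
Answer: WP = 4*acc + 6*y <= -5 and 4*acc + 7*y != -13


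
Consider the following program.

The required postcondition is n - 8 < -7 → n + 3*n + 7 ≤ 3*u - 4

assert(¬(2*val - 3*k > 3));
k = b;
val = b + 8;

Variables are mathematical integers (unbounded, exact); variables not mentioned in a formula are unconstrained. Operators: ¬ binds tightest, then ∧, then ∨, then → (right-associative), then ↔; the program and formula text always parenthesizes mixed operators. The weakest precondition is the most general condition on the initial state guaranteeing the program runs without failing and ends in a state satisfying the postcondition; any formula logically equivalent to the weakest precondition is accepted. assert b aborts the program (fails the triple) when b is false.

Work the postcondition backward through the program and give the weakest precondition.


Working backward. After the program, the postcondition n - 8 < -7 → n + 3*n + 7 ≤ 3*u - 4 must hold; in canonical form it is n < 1 → 4*n ≤ 3*u - 11.
Before val := b + 8: n < 1 → 4*n ≤ 3*u - 11
Before k := b: n < 1 → 4*n ≤ 3*u - 11
Before assert ¬(2*val - 3*k > 3): (¬(2*val > 3*k + 3)) ∧ (n < 1 → 4*n ≤ 3*u - 11)
Answer: WP = (¬(2*val > 3*k + 3)) ∧ (n < 1 → 4*n ≤ 3*u - 11)


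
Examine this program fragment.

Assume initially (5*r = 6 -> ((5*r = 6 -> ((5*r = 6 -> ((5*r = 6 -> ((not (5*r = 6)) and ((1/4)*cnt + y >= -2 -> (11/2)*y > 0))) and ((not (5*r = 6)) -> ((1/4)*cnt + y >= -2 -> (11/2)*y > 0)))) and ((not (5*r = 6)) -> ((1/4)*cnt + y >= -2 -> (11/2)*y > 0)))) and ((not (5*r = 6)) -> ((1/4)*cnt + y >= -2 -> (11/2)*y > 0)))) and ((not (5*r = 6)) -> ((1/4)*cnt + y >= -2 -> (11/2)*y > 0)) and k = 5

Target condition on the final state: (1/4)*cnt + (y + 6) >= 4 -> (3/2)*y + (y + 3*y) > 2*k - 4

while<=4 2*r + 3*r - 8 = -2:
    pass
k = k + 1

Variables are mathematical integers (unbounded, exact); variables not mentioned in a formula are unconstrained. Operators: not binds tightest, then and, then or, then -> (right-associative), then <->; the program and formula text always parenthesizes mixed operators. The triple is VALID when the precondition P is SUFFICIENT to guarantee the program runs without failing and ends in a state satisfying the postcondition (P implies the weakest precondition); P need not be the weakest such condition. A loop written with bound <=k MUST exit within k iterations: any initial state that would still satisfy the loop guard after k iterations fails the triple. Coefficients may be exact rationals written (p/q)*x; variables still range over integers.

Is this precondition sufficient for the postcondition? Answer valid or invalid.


Working backward. After the program, the postcondition (1/4)*cnt + (y + 6) >= 4 -> (3/2)*y + (y + 3*y) > 2*k - 4 must hold; in canonical form it is (1/4)*cnt + y >= -2 -> (11/2)*y > 2*k - 4.
Before k := k + 1: (1/4)*cnt + y >= -2 -> (11/2)*y > 2*k - 2
Before the loop (bound <=4), unroll the exhaustion recursion (WP_0 = exit-now case; WP_j = one more guarded iteration, up to j = 4):
  WP_0: (not (5*r = 6)) and ((1/4)*cnt + y >= -2 -> (11/2)*y > 2*k - 2)
  WP_1: (5*r = 6 -> ((not (5*r = 6)) and ((1/4)*cnt + y >= -2 -> (11/2)*y > 2*k - 2))) and ((not (5*r = 6)) -> ((1/4)*cnt + y >= -2 -> (11/2)*y > 2*k - 2))
  WP_2: (5*r = 6 -> ((5*r = 6 -> ((not (5*r = 6)) and ((1/4)*cnt + y >= -2 -> (11/2)*y > 2*k - 2))) and ((not (5*r = 6)) -> ((1/4)*cnt + y >= -2 -> (11/2)*y > 2*k - 2)))) and ((not (5*r = 6)) -> ((1/4)*cnt + y >= -2 -> (11/2)*y > 2*k - 2))
  WP_3: (5*r = 6 -> ((5*r = 6 -> ((5*r = 6 -> ((not (5*r = 6)) and ((1/4)*cnt + y >= -2 -> (11/2)*y > 2*k - 2))) and ((not (5*r = 6)) -> ((1/4)*cnt + y >= -2 -> (11/2)*y > 2*k - 2)))) and ((not (5*r = 6)) -> ((1/4)*cnt + y >= -2 -> (11/2)*y > 2*k - 2)))) and ((not (5*r = 6)) -> ((1/4)*cnt + y >= -2 -> (11/2)*y > 2*k - 2))
  WP_4: (5*r = 6 -> ((5*r = 6 -> ((5*r = 6 -> ((5*r = 6 -> ((not (5*r = 6)) and ((1/4)*cnt + y >= -2 -> (11/2)*y > 2*k - 2))) and ((not (5*r = 6)) -> ((1/4)*cnt + y >= -2 -> (11/2)*y > 2*k - 2)))) and ((not (5*r = 6)) -> ((1/4)*cnt + y >= -2 -> (11/2)*y > 2*k - 2)))) and ((not (5*r = 6)) -> ((1/4)*cnt + y >= -2 -> (11/2)*y > 2*k - 2)))) and ((not (5*r = 6)) -> ((1/4)*cnt + y >= -2 -> (11/2)*y > 2*k - 2))
So before the loop: (5*r = 6 -> ((5*r = 6 -> ((5*r = 6 -> ((5*r = 6 -> ((not (5*r = 6)) and ((1/4)*cnt + y >= -2 -> (11/2)*y > 2*k - 2))) and ((not (5*r = 6)) -> ((1/4)*cnt + y >= -2 -> (11/2)*y > 2*k - 2)))) and ((not (5*r = 6)) -> ((1/4)*cnt + y >= -2 -> (11/2)*y > 2*k - 2)))) and ((not (5*r = 6)) -> ((1/4)*cnt + y >= -2 -> (11/2)*y > 2*k - 2)))) and ((not (5*r = 6)) -> ((1/4)*cnt + y >= -2 -> (11/2)*y > 2*k - 2))
The weakest precondition is (5*r = 6 -> ((5*r = 6 -> ((5*r = 6 -> ((5*r = 6 -> ((not (5*r = 6)) and ((1/4)*cnt + y >= -2 -> (11/2)*y > 2*k - 2))) and ((not (5*r = 6)) -> ((1/4)*cnt + y >= -2 -> (11/2)*y > 2*k - 2)))) and ((not (5*r = 6)) -> ((1/4)*cnt + y >= -2 -> (11/2)*y > 2*k - 2)))) and ((not (5*r = 6)) -> ((1/4)*cnt + y >= -2 -> (11/2)*y > 2*k - 2)))) and ((not (5*r = 6)) -> ((1/4)*cnt + y >= -2 -> (11/2)*y > 2*k - 2)).
Check whether (5*r = 6 -> ((5*r = 6 -> ((5*r = 6 -> ((5*r = 6 -> ((not (5*r = 6)) and ((1/4)*cnt + y >= -2 -> (11/2)*y > 0))) and ((not (5*r = 6)) -> ((1/4)*cnt + y >= -2 -> (11/2)*y > 0)))) and ((not (5*r = 6)) -> ((1/4)*cnt + y >= -2 -> (11/2)*y > 0)))) and ((not (5*r = 6)) -> ((1/4)*cnt + y >= -2 -> (11/2)*y > 0)))) and ((not (5*r = 6)) -> ((1/4)*cnt + y >= -2 -> (11/2)*y > 0)) and k = 5 implies it.
Countermodel: at the initial state cnt = -12, k = 5, r = 0, y = 1, the precondition holds but the weakest precondition fails.
Answer: invalid


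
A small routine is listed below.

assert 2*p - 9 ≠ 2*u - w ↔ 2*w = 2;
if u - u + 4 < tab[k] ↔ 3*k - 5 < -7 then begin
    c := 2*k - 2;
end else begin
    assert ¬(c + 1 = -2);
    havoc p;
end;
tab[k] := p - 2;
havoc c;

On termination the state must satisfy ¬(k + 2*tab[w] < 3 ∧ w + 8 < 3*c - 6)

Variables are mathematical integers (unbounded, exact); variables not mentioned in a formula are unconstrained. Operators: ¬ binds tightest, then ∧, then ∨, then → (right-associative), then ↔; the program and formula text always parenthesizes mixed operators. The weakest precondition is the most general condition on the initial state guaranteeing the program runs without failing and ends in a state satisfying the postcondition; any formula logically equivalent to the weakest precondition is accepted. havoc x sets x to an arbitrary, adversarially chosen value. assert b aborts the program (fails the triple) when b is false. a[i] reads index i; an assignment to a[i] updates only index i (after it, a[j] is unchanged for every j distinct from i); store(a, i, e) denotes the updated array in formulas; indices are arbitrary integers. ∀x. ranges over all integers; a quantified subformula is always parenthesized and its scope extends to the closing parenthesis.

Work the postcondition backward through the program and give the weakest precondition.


Working backward. After the program, the postcondition ¬(k + 2*tab[w] < 3 ∧ w + 8 < 3*c - 6) must hold; in canonical form it is ¬(2*tab[w] + k < 3 ∧ w < 3*c - 14).
Before havoc c: ∀c_1. (¬(2*tab[w] + k < 3 ∧ w < 3*c_1 - 14))
Before tab[k] := p - 2: ∀c_1. (¬(2*store(tab, k, p - 2)[w] + k < 3 ∧ w < 3*c_1 - 14))
Then branch requires ∀c_1. (¬(2*store(tab, k, p - 2)[w] + k < 3 ∧ w < 3*c_1 - 14)); else branch requires (¬(c = -3)) ∧ (∀p_1. (∀c_1. (¬(2*store(tab, k, p_1 - 2)[w] + k < 3 ∧ w < 3*c_1 - 14)))).
Before the if: ((tab[k] > 4 ↔ 3*k < -2) → (∀c_1. (¬(2*store(tab, k, p - 2)[w] + k < 3 ∧ w < 3*c_1 - 14)))) ∧ ((¬(tab[k] > 4 ↔ 3*k < -2)) → ((¬(c = -3)) ∧ (∀p_1. (∀c_1. (¬(2*store(tab, k, p_1 - 2)[w] + k < 3 ∧ w < 3*c_1 - 14))))))
Before assert 2*p - 9 ≠ 2*u - w ↔ 2*w = 2: (2*p + w ≠ 2*u + 9 ↔ 2*w = 2) ∧ ((tab[k] > 4 ↔ 3*k < -2) → (∀c_1. (¬(2*store(tab, k, p - 2)[w] + k < 3 ∧ w < 3*c_1 - 14)))) ∧ ((¬(tab[k] > 4 ↔ 3*k < -2)) → ((¬(c = -3)) ∧ (∀p_1. (∀c_1. (¬(2*store(tab, k, p_1 - 2)[w] + k < 3 ∧ w < 3*c_1 - 14))))))
Answer: WP = (2*p + w ≠ 2*u + 9 ↔ 2*w = 2) ∧ ((tab[k] > 4 ↔ 3*k < -2) → (∀c_1. (¬(2*store(tab, k, p - 2)[w] + k < 3 ∧ w < 3*c_1 - 14)))) ∧ ((¬(tab[k] > 4 ↔ 3*k < -2)) → ((¬(c = -3)) ∧ (∀p_1. (∀c_1. (¬(2*store(tab, k, p_1 - 2)[w] + k < 3 ∧ w < 3*c_1 - 14))))))


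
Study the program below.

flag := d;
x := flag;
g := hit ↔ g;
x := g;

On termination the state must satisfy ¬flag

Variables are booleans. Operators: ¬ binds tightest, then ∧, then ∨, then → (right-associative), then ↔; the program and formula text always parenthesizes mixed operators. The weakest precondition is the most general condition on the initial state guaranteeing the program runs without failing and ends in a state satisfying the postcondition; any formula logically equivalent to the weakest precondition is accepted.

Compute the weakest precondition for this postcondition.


Working backward. After the program, ¬flag must hold.
Before x := g: ¬flag
Before g := hit ↔ g: ¬flag
Before x := flag: ¬flag
Before flag := d: ¬d
Answer: WP = ¬d


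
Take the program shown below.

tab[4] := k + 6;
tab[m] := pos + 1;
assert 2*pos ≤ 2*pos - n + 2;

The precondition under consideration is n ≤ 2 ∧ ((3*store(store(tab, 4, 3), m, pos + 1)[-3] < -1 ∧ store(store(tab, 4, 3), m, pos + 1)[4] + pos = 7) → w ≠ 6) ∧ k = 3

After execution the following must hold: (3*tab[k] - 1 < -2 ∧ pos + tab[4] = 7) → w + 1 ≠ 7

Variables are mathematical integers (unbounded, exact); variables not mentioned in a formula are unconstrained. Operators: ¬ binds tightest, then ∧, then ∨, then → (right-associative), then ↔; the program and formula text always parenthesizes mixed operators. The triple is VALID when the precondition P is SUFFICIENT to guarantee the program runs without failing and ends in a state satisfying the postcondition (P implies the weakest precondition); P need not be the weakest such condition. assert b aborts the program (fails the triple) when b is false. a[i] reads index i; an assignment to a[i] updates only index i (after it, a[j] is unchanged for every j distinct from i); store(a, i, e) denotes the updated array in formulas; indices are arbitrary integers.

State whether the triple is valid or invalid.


Working backward. After the program, the postcondition (3*tab[k] - 1 < -2 ∧ pos + tab[4] = 7) → w + 1 ≠ 7 must hold; in canonical form it is (3*tab[k] < -1 ∧ tab[4] + pos = 7) → w ≠ 6.
Before assert 2*pos ≤ 2*pos - n + 2: n ≤ 2 ∧ ((3*tab[k] < -1 ∧ tab[4] + pos = 7) → w ≠ 6)
Before tab[m] := pos + 1: n ≤ 2 ∧ ((3*store(tab, m, pos + 1)[k] < -1 ∧ store(tab, m, pos + 1)[4] + pos = 7) → w ≠ 6)
Before tab[4] := k + 6: n ≤ 2 ∧ ((3*store(store(tab, 4, k + 6), m, pos + 1)[k] < -1 ∧ store(store(tab, 4, k + 6), m, pos + 1)[4] + pos = 7) → w ≠ 6)
The weakest precondition is n ≤ 2 ∧ ((3*store(store(tab, 4, k + 6), m, pos + 1)[k] < -1 ∧ store(store(tab, 4, k + 6), m, pos + 1)[4] + pos = 7) → w ≠ 6).
Check whether n ≤ 2 ∧ ((3*store(store(tab, 4, 3), m, pos + 1)[-3] < -1 ∧ store(store(tab, 4, 3), m, pos + 1)[4] + pos = 7) → w ≠ 6) ∧ k = 3 implies it.
Countermodel: at the initial state k = 3, m = 4, n = 2, pos = 3, tab = {[-3] = 0, [3] = -1, [4] = 2, elsewhere 2}, w = 6, the precondition holds but the weakest precondition fails.
Answer: invalid


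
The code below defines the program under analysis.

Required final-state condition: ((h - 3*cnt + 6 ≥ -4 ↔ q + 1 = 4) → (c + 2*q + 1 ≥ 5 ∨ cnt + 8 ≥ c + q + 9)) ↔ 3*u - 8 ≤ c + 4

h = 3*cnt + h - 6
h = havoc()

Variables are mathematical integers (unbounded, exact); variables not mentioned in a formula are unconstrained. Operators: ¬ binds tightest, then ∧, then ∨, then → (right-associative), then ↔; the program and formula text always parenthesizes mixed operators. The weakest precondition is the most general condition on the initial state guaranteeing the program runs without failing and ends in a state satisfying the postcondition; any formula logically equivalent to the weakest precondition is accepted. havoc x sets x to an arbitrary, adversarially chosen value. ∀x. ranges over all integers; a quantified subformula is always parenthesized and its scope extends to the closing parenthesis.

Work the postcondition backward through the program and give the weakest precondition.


Working backward. After the program, the postcondition ((h - 3*cnt + 6 ≥ -4 ↔ q + 1 = 4) → (c + 2*q + 1 ≥ 5 ∨ cnt + 8 ≥ c + q + 9)) ↔ 3*u - 8 ≤ c + 4 must hold; in canonical form it is ((h ≥ 3*cnt - 10 ↔ q = 3) → (c + 2*q ≥ 4 ∨ cnt ≥ c + q + 1)) ↔ 3*u ≤ c + 12.
Before havoc h: ∀h_1. (((h_1 ≥ 3*cnt - 10 ↔ q = 3) → (c + 2*q ≥ 4 ∨ cnt ≥ c + q + 1)) ↔ 3*u ≤ c + 12)
Before h := 3*cnt + h - 6: ∀h_1. (((h_1 ≥ 3*cnt - 10 ↔ q = 3) → (c + 2*q ≥ 4 ∨ cnt ≥ c + q + 1)) ↔ 3*u ≤ c + 12)
Answer: WP = ∀h_1. (((h_1 ≥ 3*cnt - 10 ↔ q = 3) → (c + 2*q ≥ 4 ∨ cnt ≥ c + q + 1)) ↔ 3*u ≤ c + 12)


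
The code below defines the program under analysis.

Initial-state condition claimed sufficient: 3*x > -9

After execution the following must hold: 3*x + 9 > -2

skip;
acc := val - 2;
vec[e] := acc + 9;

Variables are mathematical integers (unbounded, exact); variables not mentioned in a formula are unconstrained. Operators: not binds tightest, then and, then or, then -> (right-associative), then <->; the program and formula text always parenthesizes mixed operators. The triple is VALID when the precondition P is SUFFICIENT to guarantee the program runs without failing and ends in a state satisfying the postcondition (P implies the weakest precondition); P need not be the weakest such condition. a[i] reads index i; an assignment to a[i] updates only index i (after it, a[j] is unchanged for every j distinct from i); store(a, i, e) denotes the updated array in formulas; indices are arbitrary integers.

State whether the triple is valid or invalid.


Working backward. After the program, the postcondition 3*x + 9 > -2 must hold; in canonical form it is 3*x > -11.
Before vec[e] := acc + 9: 3*x > -11
Before acc := val - 2: 3*x > -11
Before skip: 3*x > -11
The weakest precondition is 3*x > -11.
Check whether 3*x > -9 implies it.
Every state satisfying the precondition satisfies the weakest precondition: the implication holds.
Answer: valid


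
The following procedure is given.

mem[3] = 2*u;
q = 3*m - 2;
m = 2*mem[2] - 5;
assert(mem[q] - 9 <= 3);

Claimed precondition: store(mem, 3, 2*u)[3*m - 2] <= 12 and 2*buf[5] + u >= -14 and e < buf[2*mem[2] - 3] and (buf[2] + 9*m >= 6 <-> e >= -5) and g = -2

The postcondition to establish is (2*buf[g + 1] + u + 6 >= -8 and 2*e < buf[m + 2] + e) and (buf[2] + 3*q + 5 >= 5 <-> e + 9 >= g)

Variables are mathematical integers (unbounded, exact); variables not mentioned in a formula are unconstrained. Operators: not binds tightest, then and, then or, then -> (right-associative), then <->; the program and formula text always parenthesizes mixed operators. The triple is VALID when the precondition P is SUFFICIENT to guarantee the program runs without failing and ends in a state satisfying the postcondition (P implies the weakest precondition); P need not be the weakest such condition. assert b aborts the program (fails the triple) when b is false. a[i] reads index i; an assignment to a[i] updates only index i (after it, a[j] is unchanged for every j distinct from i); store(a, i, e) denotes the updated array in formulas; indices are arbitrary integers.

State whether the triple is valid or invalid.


Working backward. After the program, the postcondition (2*buf[g + 1] + u + 6 >= -8 and 2*e < buf[m + 2] + e) and (buf[2] + 3*q + 5 >= 5 <-> e + 9 >= g) must hold; in canonical form it is 2*buf[g + 1] + u >= -14 and e < buf[m + 2] and (buf[2] + 3*q >= 0 <-> e >= g - 9).
Before assert mem[q] - 9 <= 3: mem[q] <= 12 and 2*buf[g + 1] + u >= -14 and e < buf[m + 2] and (buf[2] + 3*q >= 0 <-> e >= g - 9)
Before m := 2*mem[2] - 5: mem[q] <= 12 and 2*buf[g + 1] + u >= -14 and e < buf[2*mem[2] - 3] and (buf[2] + 3*q >= 0 <-> e >= g - 9)
Before q := 3*m - 2: mem[3*m - 2] <= 12 and 2*buf[g + 1] + u >= -14 and e < buf[2*mem[2] - 3] and (buf[2] + 9*m >= 6 <-> e >= g - 9)
Before mem[3] := 2*u: store(mem, 3, 2*u)[3*m - 2] <= 12 and 2*buf[g + 1] + u >= -14 and e < buf[2*mem[2] - 3] and (buf[2] + 9*m >= 6 <-> e >= g - 9)
The weakest precondition is store(mem, 3, 2*u)[3*m - 2] <= 12 and 2*buf[g + 1] + u >= -14 and e < buf[2*mem[2] - 3] and (buf[2] + 9*m >= 6 <-> e >= g - 9).
Check whether store(mem, 3, 2*u)[3*m - 2] <= 12 and 2*buf[5] + u >= -14 and e < buf[2*mem[2] - 3] and (buf[2] + 9*m >= 6 <-> e >= -5) and g = -2 implies it.
Countermodel: at the initial state buf = {[-2] = 7, [-1] = 7, [2] = -27727, [3] = 7, [5] = 30152, [23585] = -5, elsewhere 7}, e = -6, g = -2, m = 0, mem = {[-2] = -6516, [-1] = 4, [2] = 11794, [3] = 4, [5] = 4, [23585] = 4, elsewhere 4}, u = 0, the precondition holds but the weakest precondition fails.
Answer: invalid


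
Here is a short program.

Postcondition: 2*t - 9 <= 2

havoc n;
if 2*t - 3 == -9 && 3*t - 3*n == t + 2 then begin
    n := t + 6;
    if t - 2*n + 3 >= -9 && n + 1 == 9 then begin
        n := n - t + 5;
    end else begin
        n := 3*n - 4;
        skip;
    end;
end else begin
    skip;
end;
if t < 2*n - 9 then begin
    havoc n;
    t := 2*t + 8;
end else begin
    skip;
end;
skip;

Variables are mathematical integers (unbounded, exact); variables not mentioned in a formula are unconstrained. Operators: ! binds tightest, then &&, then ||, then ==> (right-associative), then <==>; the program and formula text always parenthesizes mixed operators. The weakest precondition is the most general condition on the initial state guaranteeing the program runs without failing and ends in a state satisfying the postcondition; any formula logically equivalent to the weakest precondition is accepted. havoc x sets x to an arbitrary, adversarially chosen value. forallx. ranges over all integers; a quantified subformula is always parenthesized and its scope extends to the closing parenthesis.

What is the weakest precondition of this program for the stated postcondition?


Working backward. After the program, the postcondition 2*t - 9 <= 2 must hold; in canonical form it is 2*t <= 11.
Before skip: 2*t <= 11
Then branch requires 4*t <= -5; else branch requires 2*t <= 11.
Before the if: (t < 2*n - 9 ==> 4*t <= -5) && ((!(t < 2*n - 9)) ==> 2*t <= 11)
Then branch requires ((t <= 0 && t == 2) ==> ((t < 13 ==> 4*t <= -5) && ((!(t < 13)) ==> 2*t <= 11))) && ((!(t <= 0 && t == 2)) ==> ((5*t > -19 ==> 4*t <= -5) && ((!(5*t > -19)) ==> 2*t <= 11))); else branch requires (t < 2*n - 9 ==> 4*t <= -5) && ((!(t < 2*n - 9)) ==> 2*t <= 11).
Before the if: ((2*t == -6 && 2*t == 3*n + 2) ==> (((t <= 0 && t == 2) ==> ((t < 13 ==> 4*t <= -5) && ((!(t < 13)) ==> 2*t <= 11))) && ((!(t <= 0 && t == 2)) ==> ((5*t > -19 ==> 4*t <= -5) && ((!(5*t > -19)) ==> 2*t <= 11))))) && ((!(2*t == -6 && 2*t == 3*n + 2)) ==> ((t < 2*n - 9 ==> 4*t <= -5) && ((!(t < 2*n - 9)) ==> 2*t <= 11)))
Before havoc n: forall n_1. (((2*t == -6 && 2*t == 3*n_1 + 2) ==> (((t <= 0 && t == 2) ==> ((t < 13 ==> 4*t <= -5) && ((!(t < 13)) ==> 2*t <= 11))) && ((!(t <= 0 && t == 2)) ==> ((5*t > -19 ==> 4*t <= -5) && ((!(5*t > -19)) ==> 2*t <= 11))))) && ((!(2*t == -6 && 2*t == 3*n_1 + 2)) ==> ((t < 2*n_1 - 9 ==> 4*t <= -5) && ((!(t < 2*n_1 - 9)) ==> 2*t <= 11))))
Answer: WP = forall n_1. (((2*t == -6 && 2*t == 3*n_1 + 2) ==> (((t <= 0 && t == 2) ==> ((t < 13 ==> 4*t <= -5) && ((!(t < 13)) ==> 2*t <= 11))) && ((!(t <= 0 && t == 2)) ==> ((5*t > -19 ==> 4*t <= -5) && ((!(5*t > -19)) ==> 2*t <= 11))))) && ((!(2*t == -6 && 2*t == 3*n_1 + 2)) ==> ((t < 2*n_1 - 9 ==> 4*t <= -5) && ((!(t < 2*n_1 - 9)) ==> 2*t <= 11))))


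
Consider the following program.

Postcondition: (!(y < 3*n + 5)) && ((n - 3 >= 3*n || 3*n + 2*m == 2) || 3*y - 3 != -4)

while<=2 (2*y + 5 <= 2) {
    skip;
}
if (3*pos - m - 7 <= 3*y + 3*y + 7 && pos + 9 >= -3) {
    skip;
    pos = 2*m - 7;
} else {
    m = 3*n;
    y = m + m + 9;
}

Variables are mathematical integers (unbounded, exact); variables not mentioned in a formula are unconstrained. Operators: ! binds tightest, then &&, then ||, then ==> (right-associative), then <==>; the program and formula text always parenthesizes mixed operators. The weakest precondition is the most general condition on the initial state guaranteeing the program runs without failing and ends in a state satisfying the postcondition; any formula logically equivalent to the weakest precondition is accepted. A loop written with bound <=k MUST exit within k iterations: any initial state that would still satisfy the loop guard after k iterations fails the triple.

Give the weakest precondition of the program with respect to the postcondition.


Working backward. After the program, the postcondition (!(y < 3*n + 5)) && ((n - 3 >= 3*n || 3*n + 2*m == 2) || 3*y - 3 != -4) must hold; in canonical form it is (!(y < 3*n + 5)) && (2*n <= -3 || 2*m + 3*n == 2 || 3*y != -1).
Then branch requires (!(y < 3*n + 5)) && (2*n <= -3 || 2*m + 3*n == 2 || 3*y != -1); else branch requires (!(3*n < -4)) && (2*n <= -3 || 9*n == 2 || 18*n != -28).
Before the if: ((3*pos <= m + 6*y + 14 && pos >= -12) ==> ((!(y < 3*n + 5)) && (2*n <= -3 || 2*m + 3*n == 2 || 3*y != -1))) && ((!(3*pos <= m + 6*y + 14 && pos >= -12)) ==> ((!(3*n < -4)) && (2*n <= -3 || 9*n == 2 || 18*n != -28)))
Before the loop (bound <=2), unroll the exhaustion recursion (WP_0 = exit-now case; WP_j = one more guarded iteration, up to j = 2):
  WP_0: (!(2*y <= -3)) && ((3*pos <= m + 6*y + 14 && pos >= -12) ==> ((!(y < 3*n + 5)) && (2*n <= -3 || 2*m + 3*n == 2 || 3*y != -1))) && ((!(3*pos <= m + 6*y + 14 && pos >= -12)) ==> ((!(3*n < -4)) && (2*n <= -3 || 9*n == 2 || 18*n != -28)))
  WP_1: (2*y <= -3 ==> ((!(2*y <= -3)) && ((3*pos <= m + 6*y + 14 && pos >= -12) ==> ((!(y < 3*n + 5)) && (2*n <= -3 || 2*m + 3*n == 2 || 3*y != -1))) && ((!(3*pos <= m + 6*y + 14 && pos >= -12)) ==> ((!(3*n < -4)) && (2*n <= -3 || 9*n == 2 || 18*n != -28))))) && ((!(2*y <= -3)) ==> (((3*pos <= m + 6*y + 14 && pos >= -12) ==> ((!(y < 3*n + 5)) && (2*n <= -3 || 2*m + 3*n == 2 || 3*y != -1))) && ((!(3*pos <= m + 6*y + 14 && pos >= -12)) ==> ((!(3*n < -4)) && (2*n <= -3 || 9*n == 2 || 18*n != -28)))))
  WP_2: (2*y <= -3 ==> ((2*y <= -3 ==> ((!(2*y <= -3)) && ((3*pos <= m + 6*y + 14 && pos >= -12) ==> ((!(y < 3*n + 5)) && (2*n <= -3 || 2*m + 3*n == 2 || 3*y != -1))) && ((!(3*pos <= m + 6*y + 14 && pos >= -12)) ==> ((!(3*n < -4)) && (2*n <= -3 || 9*n == 2 || 18*n != -28))))) && ((!(2*y <= -3)) ==> (((3*pos <= m + 6*y + 14 && pos >= -12) ==> ((!(y < 3*n + 5)) && (2*n <= -3 || 2*m + 3*n == 2 || 3*y != -1))) && ((!(3*pos <= m + 6*y + 14 && pos >= -12)) ==> ((!(3*n < -4)) && (2*n <= -3 || 9*n == 2 || 18*n != -28))))))) && ((!(2*y <= -3)) ==> (((3*pos <= m + 6*y + 14 && pos >= -12) ==> ((!(y < 3*n + 5)) && (2*n <= -3 || 2*m + 3*n == 2 || 3*y != -1))) && ((!(3*pos <= m + 6*y + 14 && pos >= -12)) ==> ((!(3*n < -4)) && (2*n <= -3 || 9*n == 2 || 18*n != -28)))))
So before the loop: (2*y <= -3 ==> ((2*y <= -3 ==> ((!(2*y <= -3)) && ((3*pos <= m + 6*y + 14 && pos >= -12) ==> ((!(y < 3*n + 5)) && (2*n <= -3 || 2*m + 3*n == 2 || 3*y != -1))) && ((!(3*pos <= m + 6*y + 14 && pos >= -12)) ==> ((!(3*n < -4)) && (2*n <= -3 || 9*n == 2 || 18*n != -28))))) && ((!(2*y <= -3)) ==> (((3*pos <= m + 6*y + 14 && pos >= -12) ==> ((!(y < 3*n + 5)) && (2*n <= -3 || 2*m + 3*n == 2 || 3*y != -1))) && ((!(3*pos <= m + 6*y + 14 && pos >= -12)) ==> ((!(3*n < -4)) && (2*n <= -3 || 9*n == 2 || 18*n != -28))))))) && ((!(2*y <= -3)) ==> (((3*pos <= m + 6*y + 14 && pos >= -12) ==> ((!(y < 3*n + 5)) && (2*n <= -3 || 2*m + 3*n == 2 || 3*y != -1))) && ((!(3*pos <= m + 6*y + 14 && pos >= -12)) ==> ((!(3*n < -4)) && (2*n <= -3 || 9*n == 2 || 18*n != -28)))))
Answer: WP = (2*y <= -3 ==> ((2*y <= -3 ==> ((!(2*y <= -3)) && ((3*pos <= m + 6*y + 14 && pos >= -12) ==> ((!(y < 3*n + 5)) && (2*n <= -3 || 2*m + 3*n == 2 || 3*y != -1))) && ((!(3*pos <= m + 6*y + 14 && pos >= -12)) ==> ((!(3*n < -4)) && (2*n <= -3 || 9*n == 2 || 18*n != -28))))) && ((!(2*y <= -3)) ==> (((3*pos <= m + 6*y + 14 && pos >= -12) ==> ((!(y < 3*n + 5)) && (2*n <= -3 || 2*m + 3*n == 2 || 3*y != -1))) && ((!(3*pos <= m + 6*y + 14 && pos >= -12)) ==> ((!(3*n < -4)) && (2*n <= -3 || 9*n == 2 || 18*n != -28))))))) && ((!(2*y <= -3)) ==> (((3*pos <= m + 6*y + 14 && pos >= -12) ==> ((!(y < 3*n + 5)) && (2*n <= -3 || 2*m + 3*n == 2 || 3*y != -1))) && ((!(3*pos <= m + 6*y + 14 && pos >= -12)) ==> ((!(3*n < -4)) && (2*n <= -3 || 9*n == 2 || 18*n != -28)))))


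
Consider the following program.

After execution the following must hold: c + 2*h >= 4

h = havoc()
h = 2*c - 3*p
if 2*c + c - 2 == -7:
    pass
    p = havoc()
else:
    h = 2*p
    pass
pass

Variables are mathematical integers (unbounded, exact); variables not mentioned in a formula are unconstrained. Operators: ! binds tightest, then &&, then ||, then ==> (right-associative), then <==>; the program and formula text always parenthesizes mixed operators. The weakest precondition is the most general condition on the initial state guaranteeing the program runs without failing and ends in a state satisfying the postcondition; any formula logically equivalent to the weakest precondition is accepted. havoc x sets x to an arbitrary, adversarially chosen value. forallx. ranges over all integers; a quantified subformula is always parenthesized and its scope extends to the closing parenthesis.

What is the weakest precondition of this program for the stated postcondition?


Working backward. After the program, c + 2*h >= 4 must hold.
Before skip: c + 2*h >= 4
Then branch requires c + 2*h >= 4; else branch requires c + 4*p >= 4.
Before the if: (3*c == -5 ==> c + 2*h >= 4) && ((!(3*c == -5)) ==> c + 4*p >= 4)
Before h := 2*c - 3*p: (3*c == -5 ==> 5*c >= 6*p + 4) && ((!(3*c == -5)) ==> c + 4*p >= 4)
Before havoc h: (3*c == -5 ==> 5*c >= 6*p + 4) && ((!(3*c == -5)) ==> c + 4*p >= 4)
Answer: WP = (3*c == -5 ==> 5*c >= 6*p + 4) && ((!(3*c == -5)) ==> c + 4*p >= 4)


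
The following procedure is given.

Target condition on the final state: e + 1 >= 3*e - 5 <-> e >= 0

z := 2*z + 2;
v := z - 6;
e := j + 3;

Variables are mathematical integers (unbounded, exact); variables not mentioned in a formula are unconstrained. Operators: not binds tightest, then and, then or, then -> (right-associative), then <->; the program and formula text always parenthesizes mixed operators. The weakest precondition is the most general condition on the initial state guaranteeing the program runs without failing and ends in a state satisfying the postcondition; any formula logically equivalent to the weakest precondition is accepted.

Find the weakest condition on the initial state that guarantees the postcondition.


Working backward. After the program, the postcondition e + 1 >= 3*e - 5 <-> e >= 0 must hold; in canonical form it is 2*e <= 6 <-> e >= 0.
Before e := j + 3: 2*j <= 0 <-> j >= -3
Before v := z - 6: 2*j <= 0 <-> j >= -3
Before z := 2*z + 2: 2*j <= 0 <-> j >= -3
Answer: WP = 2*j <= 0 <-> j >= -3


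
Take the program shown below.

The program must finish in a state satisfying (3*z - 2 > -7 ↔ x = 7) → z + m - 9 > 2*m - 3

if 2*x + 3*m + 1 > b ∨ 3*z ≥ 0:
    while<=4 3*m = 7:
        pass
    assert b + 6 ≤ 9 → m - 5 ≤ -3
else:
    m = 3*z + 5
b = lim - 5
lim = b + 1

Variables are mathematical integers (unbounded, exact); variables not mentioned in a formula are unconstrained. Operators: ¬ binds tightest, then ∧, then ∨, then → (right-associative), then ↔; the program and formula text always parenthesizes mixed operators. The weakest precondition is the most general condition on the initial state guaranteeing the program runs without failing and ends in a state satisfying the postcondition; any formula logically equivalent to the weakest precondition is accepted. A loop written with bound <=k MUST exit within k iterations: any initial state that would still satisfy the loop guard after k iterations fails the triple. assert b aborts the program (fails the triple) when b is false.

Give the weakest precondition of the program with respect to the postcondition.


Working backward. After the program, the postcondition (3*z - 2 > -7 ↔ x = 7) → z + m - 9 > 2*m - 3 must hold; in canonical form it is (3*z > -5 ↔ x = 7) → z > m + 6.
Before lim := b + 1: (3*z > -5 ↔ x = 7) → z > m + 6
Before b := lim - 5: (3*z > -5 ↔ x = 7) → z > m + 6
Then branch requires (3*m = 7 → ((3*m = 7 → ((3*m = 7 → ((3*m = 7 → ((¬(3*m = 7)) ∧ (b ≤ 3 → m ≤ 2) ∧ ((3*z > -5 ↔ x = 7) → z > m + 6))) ∧ ((¬(3*m = 7)) → ((b ≤ 3 → m ≤ 2) ∧ ((3*z > -5 ↔ x = 7) → z > m + 6))))) ∧ ((¬(3*m = 7)) → ((b ≤ 3 → m ≤ 2) ∧ ((3*z > -5 ↔ x = 7) → z > m + 6))))) ∧ ((¬(3*m = 7)) → ((b ≤ 3 → m ≤ 2) ∧ ((3*z > -5 ↔ x = 7) → z > m + 6))))) ∧ ((¬(3*m = 7)) → ((b ≤ 3 → m ≤ 2) ∧ ((3*z > -5 ↔ x = 7) → z > m + 6))); else branch requires (3*z > -5 ↔ x = 7) → 2*z < -11.
Before the if: ((3*m + 2*x > b - 1 ∨ 3*z ≥ 0) → ((3*m = 7 → ((3*m = 7 → ((3*m = 7 → ((3*m = 7 → ((¬(3*m = 7)) ∧ (b ≤ 3 → m ≤ 2) ∧ ((3*z > -5 ↔ x = 7) → z > m + 6))) ∧ ((¬(3*m = 7)) → ((b ≤ 3 → m ≤ 2) ∧ ((3*z > -5 ↔ x = 7) → z > m + 6))))) ∧ ((¬(3*m = 7)) → ((b ≤ 3 → m ≤ 2) ∧ ((3*z > -5 ↔ x = 7) → z > m + 6))))) ∧ ((¬(3*m = 7)) → ((b ≤ 3 → m ≤ 2) ∧ ((3*z > -5 ↔ x = 7) → z > m + 6))))) ∧ ((¬(3*m = 7)) → ((b ≤ 3 → m ≤ 2) ∧ ((3*z > -5 ↔ x = 7) → z > m + 6))))) ∧ ((¬(3*m + 2*x > b - 1 ∨ 3*z ≥ 0)) → ((3*z > -5 ↔ x = 7) → 2*z < -11))
Answer: WP = ((3*m + 2*x > b - 1 ∨ 3*z ≥ 0) → ((3*m = 7 → ((3*m = 7 → ((3*m = 7 → ((3*m = 7 → ((¬(3*m = 7)) ∧ (b ≤ 3 → m ≤ 2) ∧ ((3*z > -5 ↔ x = 7) → z > m + 6))) ∧ ((¬(3*m = 7)) → ((b ≤ 3 → m ≤ 2) ∧ ((3*z > -5 ↔ x = 7) → z > m + 6))))) ∧ ((¬(3*m = 7)) → ((b ≤ 3 → m ≤ 2) ∧ ((3*z > -5 ↔ x = 7) → z > m + 6))))) ∧ ((¬(3*m = 7)) → ((b ≤ 3 → m ≤ 2) ∧ ((3*z > -5 ↔ x = 7) → z > m + 6))))) ∧ ((¬(3*m = 7)) → ((b ≤ 3 → m ≤ 2) ∧ ((3*z > -5 ↔ x = 7) → z > m + 6))))) ∧ ((¬(3*m + 2*x > b - 1 ∨ 3*z ≥ 0)) → ((3*z > -5 ↔ x = 7) → 2*z < -11))


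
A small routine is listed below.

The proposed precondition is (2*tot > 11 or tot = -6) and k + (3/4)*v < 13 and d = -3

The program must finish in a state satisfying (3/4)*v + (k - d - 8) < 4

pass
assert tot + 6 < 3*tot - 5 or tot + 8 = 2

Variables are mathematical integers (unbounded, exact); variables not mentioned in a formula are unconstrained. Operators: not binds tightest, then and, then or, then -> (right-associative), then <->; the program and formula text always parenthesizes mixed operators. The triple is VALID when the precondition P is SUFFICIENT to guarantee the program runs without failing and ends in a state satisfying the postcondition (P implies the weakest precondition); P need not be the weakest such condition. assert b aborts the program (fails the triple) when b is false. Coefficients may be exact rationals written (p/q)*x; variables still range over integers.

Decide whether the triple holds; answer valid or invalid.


Working backward. After the program, the postcondition (3/4)*v + (k - d - 8) < 4 must hold; in canonical form it is k + (3/4)*v < d + 12.
Before assert tot + 6 < 3*tot - 5 or tot + 8 = 2: (2*tot > 11 or tot = -6) and k + (3/4)*v < d + 12
Before skip: (2*tot > 11 or tot = -6) and k + (3/4)*v < d + 12
The weakest precondition is (2*tot > 11 or tot = -6) and k + (3/4)*v < d + 12.
Check whether (2*tot > 11 or tot = -6) and k + (3/4)*v < 13 and d = -3 implies it.
Countermodel: at the initial state d = -3, k = 0, tot = 6, v = 12, the precondition holds but the weakest precondition fails.
Answer: invalid


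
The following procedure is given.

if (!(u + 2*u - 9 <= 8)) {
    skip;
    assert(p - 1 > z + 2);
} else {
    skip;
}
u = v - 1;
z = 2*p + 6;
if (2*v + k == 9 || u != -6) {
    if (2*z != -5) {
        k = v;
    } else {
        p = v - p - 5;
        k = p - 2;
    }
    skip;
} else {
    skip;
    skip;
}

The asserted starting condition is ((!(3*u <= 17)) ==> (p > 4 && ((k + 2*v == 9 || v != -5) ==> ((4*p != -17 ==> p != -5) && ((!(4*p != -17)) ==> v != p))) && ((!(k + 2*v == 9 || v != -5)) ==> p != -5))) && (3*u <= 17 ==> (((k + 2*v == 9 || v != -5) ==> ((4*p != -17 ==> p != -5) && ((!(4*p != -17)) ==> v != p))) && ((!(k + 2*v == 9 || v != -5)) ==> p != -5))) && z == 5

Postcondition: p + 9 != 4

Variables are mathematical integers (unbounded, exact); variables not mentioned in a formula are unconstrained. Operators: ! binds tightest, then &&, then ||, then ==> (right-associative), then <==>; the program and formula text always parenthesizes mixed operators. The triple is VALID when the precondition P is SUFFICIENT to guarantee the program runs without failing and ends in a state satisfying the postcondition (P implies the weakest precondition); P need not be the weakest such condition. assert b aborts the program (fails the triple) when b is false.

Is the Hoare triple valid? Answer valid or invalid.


Working backward. After the program, the postcondition p + 9 != 4 must hold; in canonical form it is p != -5.
Then branch requires (2*z != -5 ==> p != -5) && ((!(2*z != -5)) ==> v != p); else branch requires p != -5.
Before the if: ((k + 2*v == 9 || u != -6) ==> ((2*z != -5 ==> p != -5) && ((!(2*z != -5)) ==> v != p))) && ((!(k + 2*v == 9 || u != -6)) ==> p != -5)
Before z := 2*p + 6: ((k + 2*v == 9 || u != -6) ==> ((4*p != -17 ==> p != -5) && ((!(4*p != -17)) ==> v != p))) && ((!(k + 2*v == 9 || u != -6)) ==> p != -5)
Before u := v - 1: ((k + 2*v == 9 || v != -5) ==> ((4*p != -17 ==> p != -5) && ((!(4*p != -17)) ==> v != p))) && ((!(k + 2*v == 9 || v != -5)) ==> p != -5)
Then branch requires p > z + 3 && ((k + 2*v == 9 || v != -5) ==> ((4*p != -17 ==> p != -5) && ((!(4*p != -17)) ==> v != p))) && ((!(k + 2*v == 9 || v != -5)) ==> p != -5); else branch requires ((k + 2*v == 9 || v != -5) ==> ((4*p != -17 ==> p != -5) && ((!(4*p != -17)) ==> v != p))) && ((!(k + 2*v == 9 || v != -5)) ==> p != -5).
Before the if: ((!(3*u <= 17)) ==> (p > z + 3 && ((k + 2*v == 9 || v != -5) ==> ((4*p != -17 ==> p != -5) && ((!(4*p != -17)) ==> v != p))) && ((!(k + 2*v == 9 || v != -5)) ==> p != -5))) && (3*u <= 17 ==> (((k + 2*v == 9 || v != -5) ==> ((4*p != -17 ==> p != -5) && ((!(4*p != -17)) ==> v != p))) && ((!(k + 2*v == 9 || v != -5)) ==> p != -5)))
The weakest precondition is ((!(3*u <= 17)) ==> (p > z + 3 && ((k + 2*v == 9 || v != -5) ==> ((4*p != -17 ==> p != -5) && ((!(4*p != -17)) ==> v != p))) && ((!(k + 2*v == 9 || v != -5)) ==> p != -5))) && (3*u <= 17 ==> (((k + 2*v == 9 || v != -5) ==> ((4*p != -17 ==> p != -5) && ((!(4*p != -17)) ==> v != p))) && ((!(k + 2*v == 9 || v != -5)) ==> p != -5))).
Check whether ((!(3*u <= 17)) ==> (p > 4 && ((k + 2*v == 9 || v != -5) ==> ((4*p != -17 ==> p != -5) && ((!(4*p != -17)) ==> v != p))) && ((!(k + 2*v == 9 || v != -5)) ==> p != -5))) && (3*u <= 17 ==> (((k + 2*v == 9 || v != -5) ==> ((4*p != -17 ==> p != -5) && ((!(4*p != -17)) ==> v != p))) && ((!(k + 2*v == 9 || v != -5)) ==> p != -5))) && z == 5 implies it.
Countermodel: at the initial state k = 20, p = 5, u = 6, v = -5, z = 5, the precondition holds but the weakest precondition fails.
Answer: invalid
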